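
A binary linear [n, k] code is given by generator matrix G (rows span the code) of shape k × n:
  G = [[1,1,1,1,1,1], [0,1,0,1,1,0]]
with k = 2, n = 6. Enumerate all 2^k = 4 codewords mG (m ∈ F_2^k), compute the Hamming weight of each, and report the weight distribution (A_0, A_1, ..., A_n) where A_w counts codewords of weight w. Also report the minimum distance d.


Weight distribution: A_0 = 1, A_3 = 2, A_6 = 1. Minimum distance d = 3.

Enumerate all 2^2 = 4 messages m ∈ F_2^2.
For each, compute codeword c = mG in F_2^6, then tally its weight.
  m = 00 → c = 000000, weight = 0.
  m = 10 → c = 111111, weight = 6.
  m = 01 → c = 010110, weight = 3.
  m = 11 → c = 101001, weight = 3.
Tally weights:
  weight 0: 1 codewords.
  weight 3: 2 codewords.
  weight 6: 1 codewords.
Minimum distance d = smallest w > 0 with A_w > 0 = 3.
Sanity: Σ A_w = 4 = 2^2 = 4 ✓.


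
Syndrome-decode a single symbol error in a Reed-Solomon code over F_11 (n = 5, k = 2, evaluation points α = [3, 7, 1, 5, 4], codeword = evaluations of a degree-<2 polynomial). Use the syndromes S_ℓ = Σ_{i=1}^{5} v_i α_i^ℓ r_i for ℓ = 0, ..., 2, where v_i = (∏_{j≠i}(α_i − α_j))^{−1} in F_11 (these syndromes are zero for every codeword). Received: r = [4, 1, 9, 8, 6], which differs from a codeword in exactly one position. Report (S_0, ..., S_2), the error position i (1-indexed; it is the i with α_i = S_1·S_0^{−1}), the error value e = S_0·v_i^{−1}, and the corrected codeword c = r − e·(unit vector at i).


S = (9, 9, 9), error at position 3, error magnitude e = 9, c = [4, 1, 0, 8, 6].

Step 1: column multipliers v_i = (∏_{j≠i}(α_i − α_j))^{−1} mod 11.
  i = 1 (α = 3): (3−7)(3−1)(3−5)(3−4) = (−4)·2·(−2)·(−1) = −16 ≡ 6, so v_1 = 6^{−1} = 2 (mod 11).
  i = 2 (α = 7): (7−3)(7−1)(7−5)(7−4) = 4·6·2·3 = 144 ≡ 1, so v_2 = 1^{−1} = 1 (mod 11).
  i = 3 (α = 1): (1−3)(1−7)(1−5)(1−4) = (−2)·(−6)·(−4)·(−3) = 144 ≡ 1, so v_3 = 1^{−1} = 1 (mod 11).
  i = 4 (α = 5): (5−3)(5−7)(5−1)(5−4) = 2·(−2)·4·1 = −16 ≡ 6, so v_4 = 6^{−1} = 2 (mod 11).
  i = 5 (α = 4): (4−3)(4−7)(4−1)(4−5) = 1·(−3)·3·(−1) = 9 ≡ 9, so v_5 = 9^{−1} = 5 (mod 11).
  v = [2, 1, 1, 2, 5].
Step 2: syndromes of r = [4, 1, 9, 8, 6] (all sums mod 11).
  S_0 = Σ v_i r_i = 2·4 + 1·1 + 1·9 + 2·8 + 5·6 = 64 ≡ 9.
  S_1 = Σ v_i α_i r_i = 2·3·4 + 1·7·1 + 1·1·9 + 2·5·8 + 5·4·6 = 240 ≡ 9.
  α_i^2 mod 11 = [9, 5, 1, 3, 5].
  S_2 = Σ v_i α_i^2 r_i = 2·9·4 + 1·5·1 + 1·1·9 + 2·3·8 + 5·5·6 = 284 ≡ 9.
  S = (9, 9, 9) ≠ 0, so r is not a codeword (an error is present).
Step 3: locate the error. For a single error e at position i, S_ℓ = v_i·e·α_i^ℓ, so α_err = S_1/S_0.
  S_0^{−1} = 9^{−1} = 5 (mod 11), so α_err = 9·5 = 45 ≡ 1 = α_3. Error position i = 3.
  Consistency check: S_2/S_1 = 9·5 = 45 ≡ 1 = α_err ✓ (single-error assumption holds).
Step 4: error magnitude e = S_0/v_3 = S_0·∏_{j≠3}(α_3 − α_j) = 9·1 = 9 ≡ 9 (mod 11).
Step 5: correct position 3: c_3 = r_3 − e = 9 − 9 ≡ 0 (mod 11). Hence c = [4, 1, 0, 8, 6].
  Check: interpolating c through the α_i gives m(x) = 9 + 2·x (degree < 2) with m(α_i) = c_i for every i, so c is indeed a codeword.


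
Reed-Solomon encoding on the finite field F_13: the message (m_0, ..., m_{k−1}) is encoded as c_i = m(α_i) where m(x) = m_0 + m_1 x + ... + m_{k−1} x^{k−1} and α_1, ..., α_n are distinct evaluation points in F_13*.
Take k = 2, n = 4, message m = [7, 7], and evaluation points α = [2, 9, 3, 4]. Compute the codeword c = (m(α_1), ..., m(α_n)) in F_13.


c = [8, 5, 2, 9]

Message polynomial: m(x) = 7 + 7·x (mod 13).
For each evaluation point α_i, compute m(α_i) mod 13:
  α_1 = 2: Horner steps 7 → 8, so m(2) = 8.
  α_2 = 9: Horner steps 7 → 5, so m(9) = 5.
  α_3 = 3: Horner steps 7 → 2, so m(3) = 2.
  α_4 = 4: Horner steps 7 → 9, so m(4) = 9.
Codeword c = [8, 5, 2, 9] ∈ F_13^4.


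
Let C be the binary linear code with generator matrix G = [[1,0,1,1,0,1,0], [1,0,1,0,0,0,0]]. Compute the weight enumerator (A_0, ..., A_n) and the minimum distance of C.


Weight distribution: A_0 = 1, A_2 = 2, A_4 = 1. Minimum distance d = 2.

Enumerate all 2^2 = 4 messages m ∈ F_2^2.
For each, compute codeword c = mG in F_2^7, then tally its weight.
  m = 00 → c = 0000000, weight = 0.
  m = 10 → c = 1011010, weight = 4.
  m = 01 → c = 1010000, weight = 2.
  m = 11 → c = 0001010, weight = 2.
Tally weights:
  weight 0: 1 codewords.
  weight 2: 2 codewords.
  weight 4: 1 codewords.
Minimum distance d = smallest w > 0 with A_w > 0 = 2.
Sanity: Σ A_w = 4 = 2^2 = 4 ✓.


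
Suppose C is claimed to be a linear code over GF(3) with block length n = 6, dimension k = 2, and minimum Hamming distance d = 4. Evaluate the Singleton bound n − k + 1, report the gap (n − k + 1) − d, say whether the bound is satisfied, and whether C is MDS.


Singleton RHS = n − k + 1 = 5, slack = 1, bound satisfied, not MDS.

Singleton bound: d ≤ n − k + 1.
Here n = 6, k = 2, so n − k + 1 = 5.
Given d = 4, check d ≤ 5: YES.
Slack = (n − k + 1) − d = 1.
The code is NOT MDS (slack = 1 > 0).
Description: the claimed parameters are [6, 2, 4]_3; such a code would be non-MDS.


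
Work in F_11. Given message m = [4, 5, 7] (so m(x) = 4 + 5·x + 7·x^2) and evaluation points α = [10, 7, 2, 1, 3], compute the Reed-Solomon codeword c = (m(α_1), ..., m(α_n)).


c = [6, 8, 9, 5, 5]

Message polynomial: m(x) = 4 + 5·x + 7·x^2 (mod 11).
For each evaluation point α_i, compute m(α_i) mod 11:
  α_1 = 10: Horner steps 7 → 9 → 6, so m(10) = 6.
  α_2 = 7: Horner steps 7 → 10 → 8, so m(7) = 8.
  α_3 = 2: Horner steps 7 → 8 → 9, so m(2) = 9.
  α_4 = 1: Horner steps 7 → 1 → 5, so m(1) = 5.
  α_5 = 3: Horner steps 7 → 4 → 5, so m(3) = 5.
Codeword c = [6, 8, 9, 5, 5] ∈ F_11^5.


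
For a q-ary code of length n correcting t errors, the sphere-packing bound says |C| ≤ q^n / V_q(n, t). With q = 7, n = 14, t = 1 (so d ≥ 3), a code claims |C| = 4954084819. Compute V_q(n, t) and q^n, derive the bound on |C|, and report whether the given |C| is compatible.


V_q(n, t) = 85, q^n = 678223072849, Hamming bound = 7979094974, |C| = 4954084819 ≤ bound (satisfied).

Step 1: Compute V_q(n, t) = Σ_{j=0}^1 C(n, j) (q−1)^j.
  j = 0: C(14,0)·(6)^0 = 1·1 = 1.
  j = 1: C(14,1)·(6)^1 = 14·6 = 84.
  V_q(n, t) = 1 + 84 = 85.
Step 2: q^n = 7^14 = 678223072849.
Step 3: Hamming bound ⌊q^n / V_q(n,t)⌋ = ⌊678223072849/85⌋ = 7979094974.
Step 4: Compare |C| = 4954084819 to 7979094974: satisfied.
The claimed |C| lies below the Hamming bound.


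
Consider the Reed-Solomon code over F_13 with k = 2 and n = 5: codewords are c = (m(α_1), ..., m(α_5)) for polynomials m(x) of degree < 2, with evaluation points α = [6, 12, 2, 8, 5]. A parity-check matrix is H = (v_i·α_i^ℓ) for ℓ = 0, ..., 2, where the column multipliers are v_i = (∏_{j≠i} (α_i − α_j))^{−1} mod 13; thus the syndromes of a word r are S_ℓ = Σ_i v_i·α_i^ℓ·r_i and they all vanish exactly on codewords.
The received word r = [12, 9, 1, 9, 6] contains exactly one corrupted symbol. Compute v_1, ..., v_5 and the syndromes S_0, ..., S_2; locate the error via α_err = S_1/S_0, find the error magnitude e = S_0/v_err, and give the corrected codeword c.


S = (2, 3, 11), error at position 4, error magnitude e = 11, c = [12, 9, 1, 11, 6].

Step 1: column multipliers v_i = (∏_{j≠i}(α_i − α_j))^{−1} mod 13.
  i = 1 (α = 6): (6−12)(6−2)(6−8)(6−5) = (−6)·4·(−2)·1 = 48 ≡ 9, so v_1 = 9^{−1} = 3 (mod 13).
  i = 2 (α = 12): (12−6)(12−2)(12−8)(12−5) = 6·10·4·7 = 1680 ≡ 3, so v_2 = 3^{−1} = 9 (mod 13).
  i = 3 (α = 2): (2−6)(2−12)(2−8)(2−5) = (−4)·(−10)·(−6)·(−3) = 720 ≡ 5, so v_3 = 5^{−1} = 8 (mod 13).
  i = 4 (α = 8): (8−6)(8−12)(8−2)(8−5) = 2·(−4)·6·3 = −144 ≡ 12, so v_4 = 12^{−1} = 12 (mod 13).
  i = 5 (α = 5): (5−6)(5−12)(5−2)(5−8) = (−1)·(−7)·3·(−3) = −63 ≡ 2, so v_5 = 2^{−1} = 7 (mod 13).
  v = [3, 9, 8, 12, 7].
Step 2: syndromes of r = [12, 9, 1, 9, 6] (all sums mod 13).
  S_0 = Σ v_i r_i = 3·12 + 9·9 + 8·1 + 12·9 + 7·6 = 275 ≡ 2.
  S_1 = Σ v_i α_i r_i = 3·6·12 + 9·12·9 + 8·2·1 + 12·8·9 + 7·5·6 = 2278 ≡ 3.
  α_i^2 mod 13 = [10, 1, 4, 12, 12].
  S_2 = Σ v_i α_i^2 r_i = 3·10·12 + 9·1·9 + 8·4·1 + 12·12·9 + 7·12·6 = 2273 ≡ 11.
  S = (2, 3, 11) ≠ 0, so r is not a codeword (an error is present).
Step 3: locate the error. For a single error e at position i, S_ℓ = v_i·e·α_i^ℓ, so α_err = S_1/S_0.
  S_0^{−1} = 2^{−1} = 7 (mod 13), so α_err = 3·7 = 21 ≡ 8 = α_4. Error position i = 4.
  Consistency check: S_2/S_1 = 11·9 = 99 ≡ 8 = α_err ✓ (single-error assumption holds).
Step 4: error magnitude e = S_0/v_4 = S_0·∏_{j≠4}(α_4 − α_j) = 2·12 = 24 ≡ 11 (mod 13).
Step 5: correct position 4: c_4 = r_4 − e = 9 − 11 ≡ 11 (mod 13). Hence c = [12, 9, 1, 11, 6].
  Check: interpolating c through the α_i gives m(x) = 2 + 6·x (degree < 2) with m(α_i) = c_i for every i, so c is indeed a codeword.


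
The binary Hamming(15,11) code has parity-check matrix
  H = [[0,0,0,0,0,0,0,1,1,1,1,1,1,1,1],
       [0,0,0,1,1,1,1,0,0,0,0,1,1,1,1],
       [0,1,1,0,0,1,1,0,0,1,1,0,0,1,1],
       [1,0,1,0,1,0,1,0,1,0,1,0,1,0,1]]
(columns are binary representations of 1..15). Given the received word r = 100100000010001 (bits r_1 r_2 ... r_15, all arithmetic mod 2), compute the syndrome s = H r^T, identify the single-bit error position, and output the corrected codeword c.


s = (0, 0, 0, 1)^T, error position = 1, corrected codeword c = 000100000010001

Compute s = H r^T mod 2 one row at a time:
  s_1 = 0 + 0 + 0 + 1 + 0 + 0 + 0 + 1 = 2 ≡ 0 (mod 2).
  s_2 = 1 + 0 + 0 + 0 + 0 + 0 + 0 + 1 = 2 ≡ 0 (mod 2).
  s_3 = 0 + 0 + 0 + 0 + 0 + 1 + 0 + 1 = 2 ≡ 0 (mod 2).
  s_4 = 1 + 0 + 0 + 0 + 0 + 1 + 0 + 1 = 3 ≡ 1 (mod 2).
s = (0, 0, 0, 1)^T — this equals column 1 of H (binary 0001), so error is at position 1.
Correct: flip bit 1 of r = 100100000010001 to get c = 000100000010001.


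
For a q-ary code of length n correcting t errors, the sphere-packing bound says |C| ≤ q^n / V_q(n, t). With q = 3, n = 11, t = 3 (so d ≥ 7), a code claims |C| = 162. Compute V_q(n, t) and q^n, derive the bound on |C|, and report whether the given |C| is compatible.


V_q(n, t) = 1563, q^n = 177147, Hamming bound = 113, |C| = 162 > bound (violated).

Step 1: Compute V_q(n, t) = Σ_{j=0}^3 C(n, j) (q−1)^j.
  j = 0: C(11,0)·(2)^0 = 1·1 = 1.
  j = 1: C(11,1)·(2)^1 = 11·2 = 22.
  j = 2: C(11,2)·(2)^2 = 55·4 = 220.
  j = 3: C(11,3)·(2)^3 = 165·8 = 1320.
  V_q(n, t) = 1 + 22 + 220 + 1320 = 1563.
Step 2: q^n = 3^11 = 177147.
Step 3: Hamming bound ⌊q^n / V_q(n,t)⌋ = ⌊177147/1563⌋ = 113.
Step 4: Compare |C| = 162 to 113: violated.
The claimed |C| lies above the Hamming bound, so no 3-ary code of length 11 with d ≥ 7 can have 162 codewords.


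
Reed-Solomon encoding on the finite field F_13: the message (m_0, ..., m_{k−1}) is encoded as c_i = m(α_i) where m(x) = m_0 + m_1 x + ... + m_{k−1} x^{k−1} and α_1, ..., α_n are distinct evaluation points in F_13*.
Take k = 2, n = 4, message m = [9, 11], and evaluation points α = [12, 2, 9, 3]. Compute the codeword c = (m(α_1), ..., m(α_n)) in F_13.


c = [11, 5, 4, 3]

Message polynomial: m(x) = 9 + 11·x (mod 13).
For each evaluation point α_i, compute m(α_i) mod 13:
  α_1 = 12: Horner steps 11 → 11, so m(12) = 11.
  α_2 = 2: Horner steps 11 → 5, so m(2) = 5.
  α_3 = 9: Horner steps 11 → 4, so m(9) = 4.
  α_4 = 3: Horner steps 11 → 3, so m(3) = 3.
Codeword c = [11, 5, 4, 3] ∈ F_13^4.


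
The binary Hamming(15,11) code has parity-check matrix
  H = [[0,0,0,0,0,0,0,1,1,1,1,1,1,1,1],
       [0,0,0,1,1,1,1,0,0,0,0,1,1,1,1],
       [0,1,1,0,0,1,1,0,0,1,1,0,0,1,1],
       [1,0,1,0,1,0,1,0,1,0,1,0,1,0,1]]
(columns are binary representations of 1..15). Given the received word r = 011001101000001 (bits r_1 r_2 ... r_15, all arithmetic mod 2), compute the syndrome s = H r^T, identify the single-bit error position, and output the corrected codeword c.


s = (0, 1, 1, 0)^T, error position = 6, corrected codeword c = 011000101000001

Compute s = H r^T mod 2 one row at a time:
  s_1 = 0 + 1 + 0 + 0 + 0 + 0 + 0 + 1 = 2 ≡ 0 (mod 2).
  s_2 = 0 + 0 + 1 + 1 + 0 + 0 + 0 + 1 = 3 ≡ 1 (mod 2).
  s_3 = 1 + 1 + 1 + 1 + 0 + 0 + 0 + 1 = 5 ≡ 1 (mod 2).
  s_4 = 0 + 1 + 0 + 1 + 1 + 0 + 0 + 1 = 4 ≡ 0 (mod 2).
s = (0, 1, 1, 0)^T — this equals column 6 of H (binary 0110), so error is at position 6.
Correct: flip bit 6 of r = 011001101000001 to get c = 011000101000001.


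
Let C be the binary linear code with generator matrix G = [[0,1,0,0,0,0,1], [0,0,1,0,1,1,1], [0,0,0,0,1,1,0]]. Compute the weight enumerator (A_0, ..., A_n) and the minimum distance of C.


Weight distribution: A_0 = 1, A_2 = 4, A_4 = 3. Minimum distance d = 2.

Enumerate all 2^3 = 8 messages m ∈ F_2^3.
For each, compute codeword c = mG in F_2^7, then tally its weight.
  m = 000 → c = 0000000, weight = 0.
  m = 100 → c = 0100001, weight = 2.
  m = 010 → c = 0010111, weight = 4.
  m = 110 → c = 0110110, weight = 4.
  m = 001 → c = 0000110, weight = 2.
  m = 101 → c = 0100111, weight = 4.
  m = 011 → c = 0010001, weight = 2.
  m = 111 → c = 0110000, weight = 2.
Tally weights:
  weight 0: 1 codewords.
  weight 2: 4 codewords.
  weight 4: 3 codewords.
Minimum distance d = smallest w > 0 with A_w > 0 = 2.
Sanity: Σ A_w = 8 = 2^3 = 8 ✓.


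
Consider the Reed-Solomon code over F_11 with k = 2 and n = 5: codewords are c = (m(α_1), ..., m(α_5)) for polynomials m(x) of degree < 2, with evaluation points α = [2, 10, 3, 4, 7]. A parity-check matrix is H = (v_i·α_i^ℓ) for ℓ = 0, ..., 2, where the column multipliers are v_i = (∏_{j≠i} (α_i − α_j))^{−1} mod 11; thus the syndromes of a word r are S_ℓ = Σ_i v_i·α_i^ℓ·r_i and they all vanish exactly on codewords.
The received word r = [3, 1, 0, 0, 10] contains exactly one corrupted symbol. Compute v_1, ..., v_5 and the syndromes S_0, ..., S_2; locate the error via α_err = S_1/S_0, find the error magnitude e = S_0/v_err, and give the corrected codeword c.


S = (1, 4, 5), error at position 4, error magnitude e = 3, c = [3, 1, 0, 8, 10].

Step 1: column multipliers v_i = (∏_{j≠i}(α_i − α_j))^{−1} mod 11.
  i = 1 (α = 2): (2−10)(2−3)(2−4)(2−7) = (−8)·(−1)·(−2)·(−5) = 80 ≡ 3, so v_1 = 3^{−1} = 4 (mod 11).
  i = 2 (α = 10): (10−2)(10−3)(10−4)(10−7) = 8·7·6·3 = 1008 ≡ 7, so v_2 = 7^{−1} = 8 (mod 11).
  i = 3 (α = 3): (3−2)(3−10)(3−4)(3−7) = 1·(−7)·(−1)·(−4) = −28 ≡ 5, so v_3 = 5^{−1} = 9 (mod 11).
  i = 4 (α = 4): (4−2)(4−10)(4−3)(4−7) = 2·(−6)·1·(−3) = 36 ≡ 3, so v_4 = 3^{−1} = 4 (mod 11).
  i = 5 (α = 7): (7−2)(7−10)(7−3)(7−4) = 5·(−3)·4·3 = −180 ≡ 7, so v_5 = 7^{−1} = 8 (mod 11).
  v = [4, 8, 9, 4, 8].
Step 2: syndromes of r = [3, 1, 0, 0, 10] (all sums mod 11).
  S_0 = Σ v_i r_i = 4·3 + 8·1 + 9·0 + 4·0 + 8·10 = 100 ≡ 1.
  S_1 = Σ v_i α_i r_i = 4·2·3 + 8·10·1 + 9·3·0 + 4·4·0 + 8·7·10 = 664 ≡ 4.
  α_i^2 mod 11 = [4, 1, 9, 5, 5].
  S_2 = Σ v_i α_i^2 r_i = 4·4·3 + 8·1·1 + 9·9·0 + 4·5·0 + 8·5·10 = 456 ≡ 5.
  S = (1, 4, 5) ≠ 0, so r is not a codeword (an error is present).
Step 3: locate the error. For a single error e at position i, S_ℓ = v_i·e·α_i^ℓ, so α_err = S_1/S_0.
  S_0^{−1} = 1^{−1} = 1 (mod 11), so α_err = 4·1 = 4 ≡ 4 = α_4. Error position i = 4.
  Consistency check: S_2/S_1 = 5·3 = 15 ≡ 4 = α_err ✓ (single-error assumption holds).
Step 4: error magnitude e = S_0/v_4 = S_0·∏_{j≠4}(α_4 − α_j) = 1·3 = 3 ≡ 3 (mod 11).
Step 5: correct position 4: c_4 = r_4 − e = 0 − 3 ≡ 8 (mod 11). Hence c = [3, 1, 0, 8, 10].
  Check: interpolating c through the α_i gives m(x) = 9 + 8·x (degree < 2) with m(α_i) = c_i for every i, so c is indeed a codeword.


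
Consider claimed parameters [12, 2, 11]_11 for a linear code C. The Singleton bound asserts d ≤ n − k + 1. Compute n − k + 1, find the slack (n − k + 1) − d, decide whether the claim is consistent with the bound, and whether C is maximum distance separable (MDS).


Singleton RHS = n − k + 1 = 11, slack = 0, bound satisfied, MDS.

Singleton bound: d ≤ n − k + 1.
Here n = 12, k = 2, so n − k + 1 = 11.
Given d = 11, check d ≤ 11: YES.
Slack = (n − k + 1) − d = 0.
The code is MDS (slack = 0).
Description: the claimed parameters are [12, 2, 11]_11; such a code would be MDS (meets Singleton bound).


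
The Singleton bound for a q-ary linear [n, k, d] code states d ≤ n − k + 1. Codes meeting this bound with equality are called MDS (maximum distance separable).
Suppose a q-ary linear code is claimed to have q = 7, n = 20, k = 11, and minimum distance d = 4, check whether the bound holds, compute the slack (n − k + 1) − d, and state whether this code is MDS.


Singleton RHS = n − k + 1 = 10, slack = 6, bound satisfied, not MDS.

Singleton bound: d ≤ n − k + 1.
Here n = 20, k = 11, so n − k + 1 = 10.
Given d = 4, check d ≤ 10: YES.
Slack = (n − k + 1) − d = 6.
The code is NOT MDS (slack = 6 > 0).
Description: the claimed parameters are [20, 11, 4]_7; such a code would be non-MDS.


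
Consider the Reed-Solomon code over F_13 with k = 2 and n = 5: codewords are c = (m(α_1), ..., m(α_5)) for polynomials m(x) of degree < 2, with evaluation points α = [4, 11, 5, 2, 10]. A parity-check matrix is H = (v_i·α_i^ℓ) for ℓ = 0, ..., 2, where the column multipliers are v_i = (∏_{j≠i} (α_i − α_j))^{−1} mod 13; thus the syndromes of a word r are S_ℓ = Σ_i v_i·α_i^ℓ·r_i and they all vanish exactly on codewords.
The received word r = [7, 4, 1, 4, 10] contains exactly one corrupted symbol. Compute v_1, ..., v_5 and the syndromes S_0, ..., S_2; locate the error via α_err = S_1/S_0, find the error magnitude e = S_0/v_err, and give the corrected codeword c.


S = (8, 3, 6), error at position 4, error magnitude e = 11, c = [7, 4, 1, 6, 10].

Step 1: column multipliers v_i = (∏_{j≠i}(α_i − α_j))^{−1} mod 13.
  i = 1 (α = 4): (4−11)(4−5)(4−2)(4−10) = (−7)·(−1)·2·(−6) = −84 ≡ 7, so v_1 = 7^{−1} = 2 (mod 13).
  i = 2 (α = 11): (11−4)(11−5)(11−2)(11−10) = 7·6·9·1 = 378 ≡ 1, so v_2 = 1^{−1} = 1 (mod 13).
  i = 3 (α = 5): (5−4)(5−11)(5−2)(5−10) = 1·(−6)·3·(−5) = 90 ≡ 12, so v_3 = 12^{−1} = 12 (mod 13).
  i = 4 (α = 2): (2−4)(2−11)(2−5)(2−10) = (−2)·(−9)·(−3)·(−8) = 432 ≡ 3, so v_4 = 3^{−1} = 9 (mod 13).
  i = 5 (α = 10): (10−4)(10−11)(10−5)(10−2) = 6·(−1)·5·8 = −240 ≡ 7, so v_5 = 7^{−1} = 2 (mod 13).
  v = [2, 1, 12, 9, 2].
Step 2: syndromes of r = [7, 4, 1, 4, 10] (all sums mod 13).
  S_0 = Σ v_i r_i = 2·7 + 1·4 + 12·1 + 9·4 + 2·10 = 86 ≡ 8.
  S_1 = Σ v_i α_i r_i = 2·4·7 + 1·11·4 + 12·5·1 + 9·2·4 + 2·10·10 = 432 ≡ 3.
  α_i^2 mod 13 = [3, 4, 12, 4, 9].
  S_2 = Σ v_i α_i^2 r_i = 2·3·7 + 1·4·4 + 12·12·1 + 9·4·4 + 2·9·10 = 526 ≡ 6.
  S = (8, 3, 6) ≠ 0, so r is not a codeword (an error is present).
Step 3: locate the error. For a single error e at position i, S_ℓ = v_i·e·α_i^ℓ, so α_err = S_1/S_0.
  S_0^{−1} = 8^{−1} = 5 (mod 13), so α_err = 3·5 = 15 ≡ 2 = α_4. Error position i = 4.
  Consistency check: S_2/S_1 = 6·9 = 54 ≡ 2 = α_err ✓ (single-error assumption holds).
Step 4: error magnitude e = S_0/v_4 = S_0·∏_{j≠4}(α_4 − α_j) = 8·3 = 24 ≡ 11 (mod 13).
Step 5: correct position 4: c_4 = r_4 − e = 4 − 11 ≡ 6 (mod 13). Hence c = [7, 4, 1, 6, 10].
  Check: interpolating c through the α_i gives m(x) = 5 + 7·x (degree < 2) with m(α_i) = c_i for every i, so c is indeed a codeword.


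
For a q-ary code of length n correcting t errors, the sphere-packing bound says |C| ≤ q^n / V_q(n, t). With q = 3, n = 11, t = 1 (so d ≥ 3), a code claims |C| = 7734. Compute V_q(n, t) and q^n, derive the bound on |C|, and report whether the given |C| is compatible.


V_q(n, t) = 23, q^n = 177147, Hamming bound = 7702, |C| = 7734 > bound (violated).

Step 1: Compute V_q(n, t) = Σ_{j=0}^1 C(n, j) (q−1)^j.
  j = 0: C(11,0)·(2)^0 = 1·1 = 1.
  j = 1: C(11,1)·(2)^1 = 11·2 = 22.
  V_q(n, t) = 1 + 22 = 23.
Step 2: q^n = 3^11 = 177147.
Step 3: Hamming bound ⌊q^n / V_q(n,t)⌋ = ⌊177147/23⌋ = 7702.
Step 4: Compare |C| = 7734 to 7702: violated.
The claimed |C| lies above the Hamming bound, so no 3-ary code of length 11 with d ≥ 3 can have 7734 codewords.


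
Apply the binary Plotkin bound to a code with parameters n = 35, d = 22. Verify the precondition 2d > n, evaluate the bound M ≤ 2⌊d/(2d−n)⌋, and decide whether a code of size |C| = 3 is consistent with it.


Plotkin bound M ≤ 4; given |C| = 3 ≤ bound (satisfied).

Check applicability: 2d = 44, n = 35.
2d − n = 9 > 0, so Plotkin applies.
Compute d/(2d−n) = 22/9 ≈ 2.4444.
⌊d/(2d−n)⌋ = 2.
Plotkin bound: M ≤ 2·2 = 4.
Given |C| = 3, check: satisfied.
This |C| is below the Plotkin bound.


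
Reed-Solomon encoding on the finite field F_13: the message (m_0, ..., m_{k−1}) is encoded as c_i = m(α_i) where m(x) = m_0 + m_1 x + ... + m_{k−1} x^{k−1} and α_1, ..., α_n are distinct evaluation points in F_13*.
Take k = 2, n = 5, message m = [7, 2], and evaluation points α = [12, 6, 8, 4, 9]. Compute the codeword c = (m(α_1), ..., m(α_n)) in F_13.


c = [5, 6, 10, 2, 12]

Message polynomial: m(x) = 7 + 2·x (mod 13).
For each evaluation point α_i, compute m(α_i) mod 13:
  α_1 = 12: Horner steps 2 → 5, so m(12) = 5.
  α_2 = 6: Horner steps 2 → 6, so m(6) = 6.
  α_3 = 8: Horner steps 2 → 10, so m(8) = 10.
  α_4 = 4: Horner steps 2 → 2, so m(4) = 2.
  α_5 = 9: Horner steps 2 → 12, so m(9) = 12.
Codeword c = [5, 6, 10, 2, 12] ∈ F_13^5.


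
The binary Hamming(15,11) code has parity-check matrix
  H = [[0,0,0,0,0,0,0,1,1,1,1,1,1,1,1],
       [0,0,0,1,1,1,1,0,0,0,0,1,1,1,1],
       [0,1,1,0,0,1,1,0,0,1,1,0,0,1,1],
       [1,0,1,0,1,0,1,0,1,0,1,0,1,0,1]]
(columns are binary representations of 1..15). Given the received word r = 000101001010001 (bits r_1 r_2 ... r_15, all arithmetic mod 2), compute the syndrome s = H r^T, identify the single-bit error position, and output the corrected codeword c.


s = (1, 1, 1, 1)^T, error position = 15, corrected codeword c = 000101001010000

Compute s = H r^T mod 2 one row at a time:
  s_1 = 0 + 1 + 0 + 1 + 0 + 0 + 0 + 1 = 3 ≡ 1 (mod 2).
  s_2 = 1 + 0 + 1 + 0 + 0 + 0 + 0 + 1 = 3 ≡ 1 (mod 2).
  s_3 = 0 + 0 + 1 + 0 + 0 + 1 + 0 + 1 = 3 ≡ 1 (mod 2).
  s_4 = 0 + 0 + 0 + 0 + 1 + 1 + 0 + 1 = 3 ≡ 1 (mod 2).
s = (1, 1, 1, 1)^T — this equals column 15 of H (binary 1111), so error is at position 15.
Correct: flip bit 15 of r = 000101001010001 to get c = 000101001010000.


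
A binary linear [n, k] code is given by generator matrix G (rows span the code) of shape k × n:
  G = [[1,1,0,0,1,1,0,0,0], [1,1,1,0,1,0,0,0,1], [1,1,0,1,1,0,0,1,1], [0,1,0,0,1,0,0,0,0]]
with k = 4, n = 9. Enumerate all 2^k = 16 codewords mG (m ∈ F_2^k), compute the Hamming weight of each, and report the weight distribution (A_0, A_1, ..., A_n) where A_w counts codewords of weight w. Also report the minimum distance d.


Weight distribution: A_0 = 1, A_2 = 2, A_3 = 3, A_4 = 3, A_5 = 4, A_6 = 2, A_7 = 1. Minimum distance d = 2.

Enumerate all 2^4 = 16 messages m ∈ F_2^4.
For each, compute codeword c = mG in F_2^9, then tally its weight.
  m = 0000 → c = 000000000, weight = 0.
  m = 1000 → c = 110011000, weight = 4.
  m = 0100 → c = 111010001, weight = 5.
  m = 1100 → c = 001001001, weight = 3.
  m = 0010 → c = 110110011, weight = 6.
  m = 1010 → c = 000101011, weight = 4.
  m = 0110 → c = 001100010, weight = 3.
  m = 1110 → c = 111111010, weight = 7.
  m = 0001 → c = 010010000, weight = 2.
  m = 1001 → c = 100001000, weight = 2.
  m = 0101 → c = 101000001, weight = 3.
  m = 1101 → c = 011011001, weight = 5.
  m = 0011 → c = 100100011, weight = 4.
  m = 1011 → c = 010111011, weight = 6.
  m = 0111 → c = 011110010, weight = 5.
  m = 1111 → c = 101101010, weight = 5.
Tally weights:
  weight 0: 1 codewords.
  weight 2: 2 codewords.
  weight 3: 3 codewords.
  weight 4: 3 codewords.
  weight 5: 4 codewords.
  weight 6: 2 codewords.
  weight 7: 1 codewords.
Minimum distance d = smallest w > 0 with A_w > 0 = 2.
Sanity: Σ A_w = 16 = 2^4 = 16 ✓.


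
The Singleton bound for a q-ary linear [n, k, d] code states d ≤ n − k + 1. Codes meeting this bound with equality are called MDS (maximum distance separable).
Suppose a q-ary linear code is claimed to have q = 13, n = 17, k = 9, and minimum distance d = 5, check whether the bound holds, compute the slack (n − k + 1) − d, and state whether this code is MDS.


Singleton RHS = n − k + 1 = 9, slack = 4, bound satisfied, not MDS.

Singleton bound: d ≤ n − k + 1.
Here n = 17, k = 9, so n − k + 1 = 9.
Given d = 5, check d ≤ 9: YES.
Slack = (n − k + 1) − d = 4.
The code is NOT MDS (slack = 4 > 0).
Description: the claimed parameters are [17, 9, 5]_13; such a code would be non-MDS.


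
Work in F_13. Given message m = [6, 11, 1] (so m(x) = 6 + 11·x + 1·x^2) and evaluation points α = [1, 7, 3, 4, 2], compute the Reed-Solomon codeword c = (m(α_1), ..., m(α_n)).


c = [5, 2, 9, 1, 6]

Message polynomial: m(x) = 6 + 11·x + 1·x^2 (mod 13).
For each evaluation point α_i, compute m(α_i) mod 13:
  α_1 = 1: Horner steps 1 → 12 → 5, so m(1) = 5.
  α_2 = 7: Horner steps 1 → 5 → 2, so m(7) = 2.
  α_3 = 3: Horner steps 1 → 1 → 9, so m(3) = 9.
  α_4 = 4: Horner steps 1 → 2 → 1, so m(4) = 1.
  α_5 = 2: Horner steps 1 → 0 → 6, so m(2) = 6.
Codeword c = [5, 2, 9, 1, 6] ∈ F_13^5.


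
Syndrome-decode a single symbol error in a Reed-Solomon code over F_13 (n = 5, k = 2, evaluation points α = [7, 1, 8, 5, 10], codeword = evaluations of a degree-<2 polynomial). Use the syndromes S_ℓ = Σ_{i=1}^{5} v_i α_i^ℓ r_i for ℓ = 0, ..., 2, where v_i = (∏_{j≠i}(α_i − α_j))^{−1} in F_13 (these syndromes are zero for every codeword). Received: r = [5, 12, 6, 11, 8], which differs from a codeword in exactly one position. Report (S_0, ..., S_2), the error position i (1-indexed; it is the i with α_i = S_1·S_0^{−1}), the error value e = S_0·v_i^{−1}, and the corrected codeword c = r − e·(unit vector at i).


S = (6, 4, 7), error at position 4, error magnitude e = 8, c = [5, 12, 6, 3, 8].

Step 1: column multipliers v_i = (∏_{j≠i}(α_i − α_j))^{−1} mod 13.
  i = 1 (α = 7): (7−1)(7−8)(7−5)(7−10) = 6·(−1)·2·(−3) = 36 ≡ 10, so v_1 = 10^{−1} = 4 (mod 13).
  i = 2 (α = 1): (1−7)(1−8)(1−5)(1−10) = (−6)·(−7)·(−4)·(−9) = 1512 ≡ 4, so v_2 = 4^{−1} = 10 (mod 13).
  i = 3 (α = 8): (8−7)(8−1)(8−5)(8−10) = 1·7·3·(−2) = −42 ≡ 10, so v_3 = 10^{−1} = 4 (mod 13).
  i = 4 (α = 5): (5−7)(5−1)(5−8)(5−10) = (−2)·4·(−3)·(−5) = −120 ≡ 10, so v_4 = 10^{−1} = 4 (mod 13).
  i = 5 (α = 10): (10−7)(10−1)(10−8)(10−5) = 3·9·2·5 = 270 ≡ 10, so v_5 = 10^{−1} = 4 (mod 13).
  v = [4, 10, 4, 4, 4].
Step 2: syndromes of r = [5, 12, 6, 11, 8] (all sums mod 13).
  S_0 = Σ v_i r_i = 4·5 + 10·12 + 4·6 + 4·11 + 4·8 = 240 ≡ 6.
  S_1 = Σ v_i α_i r_i = 4·7·5 + 10·1·12 + 4·8·6 + 4·5·11 + 4·10·8 = 992 ≡ 4.
  α_i^2 mod 13 = [10, 1, 12, 12, 9].
  S_2 = Σ v_i α_i^2 r_i = 4·10·5 + 10·1·12 + 4·12·6 + 4·12·11 + 4·9·8 = 1424 ≡ 7.
  S = (6, 4, 7) ≠ 0, so r is not a codeword (an error is present).
Step 3: locate the error. For a single error e at position i, S_ℓ = v_i·e·α_i^ℓ, so α_err = S_1/S_0.
  S_0^{−1} = 6^{−1} = 11 (mod 13), so α_err = 4·11 = 44 ≡ 5 = α_4. Error position i = 4.
  Consistency check: S_2/S_1 = 7·10 = 70 ≡ 5 = α_err ✓ (single-error assumption holds).
Step 4: error magnitude e = S_0/v_4 = S_0·∏_{j≠4}(α_4 − α_j) = 6·10 = 60 ≡ 8 (mod 13).
Step 5: correct position 4: c_4 = r_4 − e = 11 − 8 ≡ 3 (mod 13). Hence c = [5, 12, 6, 3, 8].
  Check: interpolating c through the α_i gives m(x) = 11 + 1·x (degree < 2) with m(α_i) = c_i for every i, so c is indeed a codeword.


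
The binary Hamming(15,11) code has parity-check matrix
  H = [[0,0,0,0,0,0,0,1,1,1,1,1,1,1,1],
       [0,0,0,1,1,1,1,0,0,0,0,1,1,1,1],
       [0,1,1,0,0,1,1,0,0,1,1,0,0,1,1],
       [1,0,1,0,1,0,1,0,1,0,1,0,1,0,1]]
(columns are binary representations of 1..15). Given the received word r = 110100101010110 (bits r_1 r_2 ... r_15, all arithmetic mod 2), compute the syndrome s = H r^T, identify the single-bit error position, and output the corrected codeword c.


s = (0, 0, 0, 1)^T, error position = 1, corrected codeword c = 010100101010110

Compute s = H r^T mod 2 one row at a time:
  s_1 = 0 + 1 + 0 + 1 + 0 + 1 + 1 + 0 = 4 ≡ 0 (mod 2).
  s_2 = 1 + 0 + 0 + 1 + 0 + 1 + 1 + 0 = 4 ≡ 0 (mod 2).
  s_3 = 1 + 0 + 0 + 1 + 0 + 1 + 1 + 0 = 4 ≡ 0 (mod 2).
  s_4 = 1 + 0 + 0 + 1 + 1 + 1 + 1 + 0 = 5 ≡ 1 (mod 2).
s = (0, 0, 0, 1)^T — this equals column 1 of H (binary 0001), so error is at position 1.
Correct: flip bit 1 of r = 110100101010110 to get c = 010100101010110.


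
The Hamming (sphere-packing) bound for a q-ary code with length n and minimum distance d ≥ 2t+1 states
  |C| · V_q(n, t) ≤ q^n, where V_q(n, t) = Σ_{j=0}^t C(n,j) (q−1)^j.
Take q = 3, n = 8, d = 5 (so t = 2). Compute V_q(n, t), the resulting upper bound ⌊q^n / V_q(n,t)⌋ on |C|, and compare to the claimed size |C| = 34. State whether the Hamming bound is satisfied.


V_q(n, t) = 129, q^n = 6561, Hamming bound = 50, |C| = 34 ≤ bound (satisfied).

Step 1: Compute V_q(n, t) = Σ_{j=0}^2 C(n, j) (q−1)^j.
  j = 0: C(8,0)·(2)^0 = 1·1 = 1.
  j = 1: C(8,1)·(2)^1 = 8·2 = 16.
  j = 2: C(8,2)·(2)^2 = 28·4 = 112.
  V_q(n, t) = 1 + 16 + 112 = 129.
Step 2: q^n = 3^8 = 6561.
Step 3: Hamming bound ⌊q^n / V_q(n,t)⌋ = ⌊6561/129⌋ = 50.
Step 4: Compare |C| = 34 to 50: satisfied.
The claimed |C| lies below the Hamming bound.


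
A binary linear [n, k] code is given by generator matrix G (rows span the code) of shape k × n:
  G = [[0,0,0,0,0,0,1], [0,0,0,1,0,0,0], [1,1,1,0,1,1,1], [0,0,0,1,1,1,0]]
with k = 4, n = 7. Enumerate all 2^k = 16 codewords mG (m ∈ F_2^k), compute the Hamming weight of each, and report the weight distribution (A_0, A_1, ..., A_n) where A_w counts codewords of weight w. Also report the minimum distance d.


Weight distribution: A_0 = 1, A_1 = 2, A_2 = 2, A_3 = 3, A_4 = 3, A_5 = 2, A_6 = 2, A_7 = 1. Minimum distance d = 1.

Enumerate all 2^4 = 16 messages m ∈ F_2^4.
For each, compute codeword c = mG in F_2^7, then tally its weight.
  m = 0000 → c = 0000000, weight = 0.
  m = 1000 → c = 0000001, weight = 1.
  m = 0100 → c = 0001000, weight = 1.
  m = 1100 → c = 0001001, weight = 2.
  m = 0010 → c = 1110111, weight = 6.
  m = 1010 → c = 1110110, weight = 5.
  m = 0110 → c = 1111111, weight = 7.
  m = 1110 → c = 1111110, weight = 6.
  m = 0001 → c = 0001110, weight = 3.
  m = 1001 → c = 0001111, weight = 4.
  m = 0101 → c = 0000110, weight = 2.
  m = 1101 → c = 0000111, weight = 3.
  m = 0011 → c = 1111001, weight = 5.
  m = 1011 → c = 1111000, weight = 4.
  m = 0111 → c = 1110001, weight = 4.
  m = 1111 → c = 1110000, weight = 3.
Tally weights:
  weight 0: 1 codewords.
  weight 1: 2 codewords.
  weight 2: 2 codewords.
  weight 3: 3 codewords.
  weight 4: 3 codewords.
  weight 5: 2 codewords.
  weight 6: 2 codewords.
  weight 7: 1 codewords.
Minimum distance d = smallest w > 0 with A_w > 0 = 1.
Sanity: Σ A_w = 16 = 2^4 = 16 ✓.


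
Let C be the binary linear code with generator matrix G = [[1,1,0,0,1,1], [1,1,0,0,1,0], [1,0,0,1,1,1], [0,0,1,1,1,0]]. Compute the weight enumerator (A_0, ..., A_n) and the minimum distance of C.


Weight distribution: A_0 = 1, A_1 = 1, A_2 = 2, A_3 = 6, A_4 = 5, A_5 = 1. Minimum distance d = 1.

Enumerate all 2^4 = 16 messages m ∈ F_2^4.
For each, compute codeword c = mG in F_2^6, then tally its weight.
  m = 0000 → c = 000000, weight = 0.
  m = 1000 → c = 110011, weight = 4.
  m = 0100 → c = 110010, weight = 3.
  m = 1100 → c = 000001, weight = 1.
  m = 0010 → c = 100111, weight = 4.
  m = 1010 → c = 010100, weight = 2.
  m = 0110 → c = 010101, weight = 3.
  m = 1110 → c = 100110, weight = 3.
  m = 0001 → c = 001110, weight = 3.
  m = 1001 → c = 111101, weight = 5.
  m = 0101 → c = 111100, weight = 4.
  m = 1101 → c = 001111, weight = 4.
  m = 0011 → c = 101001, weight = 3.
  m = 1011 → c = 011010, weight = 3.
  m = 0111 → c = 011011, weight = 4.
  m = 1111 → c = 101000, weight = 2.
Tally weights:
  weight 0: 1 codewords.
  weight 1: 1 codewords.
  weight 2: 2 codewords.
  weight 3: 6 codewords.
  weight 4: 5 codewords.
  weight 5: 1 codewords.
Minimum distance d = smallest w > 0 with A_w > 0 = 1.
Sanity: Σ A_w = 16 = 2^4 = 16 ✓.


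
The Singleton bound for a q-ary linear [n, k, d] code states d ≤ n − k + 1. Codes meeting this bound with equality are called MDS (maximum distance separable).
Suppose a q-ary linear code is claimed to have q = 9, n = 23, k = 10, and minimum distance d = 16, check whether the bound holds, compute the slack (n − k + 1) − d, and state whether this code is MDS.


Singleton RHS = n − k + 1 = 14, slack = -2, bound violated (no such code; not MDS).

Singleton bound: d ≤ n − k + 1.
Here n = 23, k = 10, so n − k + 1 = 14.
Given d = 16, check d ≤ 14: NO.
Slack = (n − k + 1) − d = -2.
The slack is negative: d = 16 exceeds n − k + 1 = 14 by 2, so the Singleton bound is violated and no linear [23, 10, 16]_9 code can exist. In particular it is not MDS (MDS requires d = n − k + 1 exactly).
Description: the claimed parameters are [23, 10, 16]_9; such a code would be impossible (violates the Singleton bound).


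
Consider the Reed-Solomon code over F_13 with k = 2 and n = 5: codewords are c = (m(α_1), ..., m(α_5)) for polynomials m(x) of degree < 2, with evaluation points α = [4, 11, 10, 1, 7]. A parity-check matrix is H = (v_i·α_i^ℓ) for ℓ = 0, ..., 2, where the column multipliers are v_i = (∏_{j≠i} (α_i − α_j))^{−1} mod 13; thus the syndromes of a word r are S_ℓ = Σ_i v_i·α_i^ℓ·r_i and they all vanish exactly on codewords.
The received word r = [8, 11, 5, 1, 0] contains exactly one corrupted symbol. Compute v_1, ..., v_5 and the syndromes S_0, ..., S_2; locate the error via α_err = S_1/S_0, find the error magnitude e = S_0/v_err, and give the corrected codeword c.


S = (3, 3, 3), error at position 4, error magnitude e = 11, c = [8, 11, 5, 3, 0].

Step 1: column multipliers v_i = (∏_{j≠i}(α_i − α_j))^{−1} mod 13.
  i = 1 (α = 4): (4−11)(4−10)(4−1)(4−7) = (−7)·(−6)·3·(−3) = −378 ≡ 12, so v_1 = 12^{−1} = 12 (mod 13).
  i = 2 (α = 11): (11−4)(11−10)(11−1)(11−7) = 7·1·10·4 = 280 ≡ 7, so v_2 = 7^{−1} = 2 (mod 13).
  i = 3 (α = 10): (10−4)(10−11)(10−1)(10−7) = 6·(−1)·9·3 = −162 ≡ 7, so v_3 = 7^{−1} = 2 (mod 13).
  i = 4 (α = 1): (1−4)(1−11)(1−10)(1−7) = (−3)·(−10)·(−9)·(−6) = 1620 ≡ 8, so v_4 = 8^{−1} = 5 (mod 13).
  i = 5 (α = 7): (7−4)(7−11)(7−10)(7−1) = 3·(−4)·(−3)·6 = 216 ≡ 8, so v_5 = 8^{−1} = 5 (mod 13).
  v = [12, 2, 2, 5, 5].
Step 2: syndromes of r = [8, 11, 5, 1, 0] (all sums mod 13).
  S_0 = Σ v_i r_i = 12·8 + 2·11 + 2·5 + 5·1 + 5·0 = 133 ≡ 3.
  S_1 = Σ v_i α_i r_i = 12·4·8 + 2·11·11 + 2·10·5 + 5·1·1 + 5·7·0 = 731 ≡ 3.
  α_i^2 mod 13 = [3, 4, 9, 1, 10].
  S_2 = Σ v_i α_i^2 r_i = 12·3·8 + 2·4·11 + 2·9·5 + 5·1·1 + 5·10·0 = 471 ≡ 3.
  S = (3, 3, 3) ≠ 0, so r is not a codeword (an error is present).
Step 3: locate the error. For a single error e at position i, S_ℓ = v_i·e·α_i^ℓ, so α_err = S_1/S_0.
  S_0^{−1} = 3^{−1} = 9 (mod 13), so α_err = 3·9 = 27 ≡ 1 = α_4. Error position i = 4.
  Consistency check: S_2/S_1 = 3·9 = 27 ≡ 1 = α_err ✓ (single-error assumption holds).
Step 4: error magnitude e = S_0/v_4 = S_0·∏_{j≠4}(α_4 − α_j) = 3·8 = 24 ≡ 11 (mod 13).
Step 5: correct position 4: c_4 = r_4 − e = 1 − 11 ≡ 3 (mod 13). Hence c = [8, 11, 5, 3, 0].
  Check: interpolating c through the α_i gives m(x) = 10 + 6·x (degree < 2) with m(α_i) = c_i for every i, so c is indeed a codeword.


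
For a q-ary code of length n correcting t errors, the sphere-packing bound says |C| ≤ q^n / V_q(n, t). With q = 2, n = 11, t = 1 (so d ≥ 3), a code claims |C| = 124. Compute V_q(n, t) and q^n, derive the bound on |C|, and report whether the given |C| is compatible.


V_q(n, t) = 12, q^n = 2048, Hamming bound = 170, |C| = 124 ≤ bound (satisfied).

Step 1: Compute V_q(n, t) = Σ_{j=0}^1 C(n, j) (q−1)^j.
  j = 0: C(11,0)·(1)^0 = 1·1 = 1.
  j = 1: C(11,1)·(1)^1 = 11·1 = 11.
  V_q(n, t) = 1 + 11 = 12.
Step 2: q^n = 2^11 = 2048.
Step 3: Hamming bound ⌊q^n / V_q(n,t)⌋ = ⌊2048/12⌋ = 170.
Step 4: Compare |C| = 124 to 170: satisfied.
The claimed |C| lies below the Hamming bound.


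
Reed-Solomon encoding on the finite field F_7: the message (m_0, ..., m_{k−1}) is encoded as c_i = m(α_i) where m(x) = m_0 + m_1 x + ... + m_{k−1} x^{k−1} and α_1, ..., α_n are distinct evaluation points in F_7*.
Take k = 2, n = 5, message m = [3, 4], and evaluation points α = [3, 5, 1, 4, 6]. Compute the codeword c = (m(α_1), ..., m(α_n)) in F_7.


c = [1, 2, 0, 5, 6]

Message polynomial: m(x) = 3 + 4·x (mod 7).
For each evaluation point α_i, compute m(α_i) mod 7:
  α_1 = 3: Horner steps 4 → 1, so m(3) = 1.
  α_2 = 5: Horner steps 4 → 2, so m(5) = 2.
  α_3 = 1: Horner steps 4 → 0, so m(1) = 0.
  α_4 = 4: Horner steps 4 → 5, so m(4) = 5.
  α_5 = 6: Horner steps 4 → 6, so m(6) = 6.
Codeword c = [1, 2, 0, 5, 6] ∈ F_7^5.


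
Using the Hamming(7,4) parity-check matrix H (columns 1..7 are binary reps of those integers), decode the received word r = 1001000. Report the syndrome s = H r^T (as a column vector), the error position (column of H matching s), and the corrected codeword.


s = (1, 0, 1)^T, error position = 5, corrected codeword c = 1001100

Compute s = H r^T mod 2 one row at a time:
  s_1 = 1 + 0 + 0 + 0 = 1 ≡ 1 (mod 2).
  s_2 = 0 + 0 + 0 + 0 = 0 ≡ 0 (mod 2).
  s_3 = 1 + 0 + 0 + 0 = 1 ≡ 1 (mod 2).
s = (1, 0, 1)^T — this equals column 5 of H (binary 101), so error is at position 5.
Correct: flip bit 5 of r = 1001000 to get c = 1001100.


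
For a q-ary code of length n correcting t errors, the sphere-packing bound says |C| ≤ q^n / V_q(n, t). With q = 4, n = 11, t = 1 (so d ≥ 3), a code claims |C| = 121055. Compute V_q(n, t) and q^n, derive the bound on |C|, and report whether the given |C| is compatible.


V_q(n, t) = 34, q^n = 4194304, Hamming bound = 123361, |C| = 121055 ≤ bound (satisfied).

Step 1: Compute V_q(n, t) = Σ_{j=0}^1 C(n, j) (q−1)^j.
  j = 0: C(11,0)·(3)^0 = 1·1 = 1.
  j = 1: C(11,1)·(3)^1 = 11·3 = 33.
  V_q(n, t) = 1 + 33 = 34.
Step 2: q^n = 4^11 = 4194304.
Step 3: Hamming bound ⌊q^n / V_q(n,t)⌋ = ⌊4194304/34⌋ = 123361.
Step 4: Compare |C| = 121055 to 123361: satisfied.
The claimed |C| lies below the Hamming bound.


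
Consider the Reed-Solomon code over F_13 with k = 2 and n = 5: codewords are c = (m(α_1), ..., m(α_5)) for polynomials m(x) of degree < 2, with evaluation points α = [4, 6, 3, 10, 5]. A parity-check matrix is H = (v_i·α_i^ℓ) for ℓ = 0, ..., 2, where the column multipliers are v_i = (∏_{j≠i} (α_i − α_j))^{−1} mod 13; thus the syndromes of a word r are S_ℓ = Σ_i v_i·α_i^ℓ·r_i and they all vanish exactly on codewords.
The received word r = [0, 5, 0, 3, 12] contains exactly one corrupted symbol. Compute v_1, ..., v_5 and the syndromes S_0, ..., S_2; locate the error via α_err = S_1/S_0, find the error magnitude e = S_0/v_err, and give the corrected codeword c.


S = (7, 2, 8), error at position 1, error magnitude e = 7, c = [6, 5, 0, 3, 12].

Step 1: column multipliers v_i = (∏_{j≠i}(α_i − α_j))^{−1} mod 13.
  i = 1 (α = 4): (4−6)(4−3)(4−10)(4−5) = (−2)·1·(−6)·(−1) = −12 ≡ 1, so v_1 = 1^{−1} = 1 (mod 13).
  i = 2 (α = 6): (6−4)(6−3)(6−10)(6−5) = 2·3·(−4)·1 = −24 ≡ 2, so v_2 = 2^{−1} = 7 (mod 13).
  i = 3 (α = 3): (3−4)(3−6)(3−10)(3−5) = (−1)·(−3)·(−7)·(−2) = 42 ≡ 3, so v_3 = 3^{−1} = 9 (mod 13).
  i = 4 (α = 10): (10−4)(10−6)(10−3)(10−5) = 6·4·7·5 = 840 ≡ 8, so v_4 = 8^{−1} = 5 (mod 13).
  i = 5 (α = 5): (5−4)(5−6)(5−3)(5−10) = 1·(−1)·2·(−5) = 10 ≡ 10, so v_5 = 10^{−1} = 4 (mod 13).
  v = [1, 7, 9, 5, 4].
Step 2: syndromes of r = [0, 5, 0, 3, 12] (all sums mod 13).
  S_0 = Σ v_i r_i = 1·0 + 7·5 + 9·0 + 5·3 + 4·12 = 98 ≡ 7.
  S_1 = Σ v_i α_i r_i = 1·4·0 + 7·6·5 + 9·3·0 + 5·10·3 + 4·5·12 = 600 ≡ 2.
  α_i^2 mod 13 = [3, 10, 9, 9, 12].
  S_2 = Σ v_i α_i^2 r_i = 1·3·0 + 7·10·5 + 9·9·0 + 5·9·3 + 4·12·12 = 1061 ≡ 8.
  S = (7, 2, 8) ≠ 0, so r is not a codeword (an error is present).
Step 3: locate the error. For a single error e at position i, S_ℓ = v_i·e·α_i^ℓ, so α_err = S_1/S_0.
  S_0^{−1} = 7^{−1} = 2 (mod 13), so α_err = 2·2 = 4 ≡ 4 = α_1. Error position i = 1.
  Consistency check: S_2/S_1 = 8·7 = 56 ≡ 4 = α_err ✓ (single-error assumption holds).
Step 4: error magnitude e = S_0/v_1 = S_0·∏_{j≠1}(α_1 − α_j) = 7·1 = 7 ≡ 7 (mod 13).
Step 5: correct position 1: c_1 = r_1 − e = 0 − 7 ≡ 6 (mod 13). Hence c = [6, 5, 0, 3, 12].
  Check: interpolating c through the α_i gives m(x) = 8 + 6·x (degree < 2) with m(α_i) = c_i for every i, so c is indeed a codeword.
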